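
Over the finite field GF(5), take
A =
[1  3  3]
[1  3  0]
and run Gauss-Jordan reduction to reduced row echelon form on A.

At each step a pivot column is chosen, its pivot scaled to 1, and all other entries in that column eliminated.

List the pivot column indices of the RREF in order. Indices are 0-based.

pivot columns: 0, 2

[1] R0 /= 1  ⇒  (1, 3, 3)
     R1 -= 1·R0  ⇒  (0, 0, 2)
column 1 empty below row 1
[2] R1 /= 2  ⇒  (0, 0, 1)
     R0 -= 3·R1  ⇒  (1, 3, 0)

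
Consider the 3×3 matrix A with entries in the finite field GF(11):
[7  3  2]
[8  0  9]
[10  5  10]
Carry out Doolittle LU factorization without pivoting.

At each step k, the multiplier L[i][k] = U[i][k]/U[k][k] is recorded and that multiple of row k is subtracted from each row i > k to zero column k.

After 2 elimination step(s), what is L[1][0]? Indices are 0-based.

L[1][0] = 9

k=0: U[0][0]=7
  eliminate (1,0): mult=9, new row 1: (0, 6, 2); set L[1][0]=9
  eliminate (2,0): mult=3, new row 2: (0, 7, 4); set L[2][0]=3
k=1: U[1][1]=6
  eliminate (2,1): mult=3, new row 2: (0, 0, 9); set L[2][1]=3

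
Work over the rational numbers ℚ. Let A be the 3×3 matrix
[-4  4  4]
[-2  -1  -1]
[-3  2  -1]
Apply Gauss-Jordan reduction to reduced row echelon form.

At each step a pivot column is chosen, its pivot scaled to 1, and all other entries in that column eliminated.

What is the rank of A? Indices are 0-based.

pivot(0,0)=-4: scale R0 → (1, -1, -1)
  clear (1,0): R1 −= (-2)R0 → (0, -3, -3)
  clear (2,0): R2 −= (-3)R0 → (0, -1, -4)
pivot(1,1)=-3: scale R1 → (0, 1, 1)
  clear (0,1): R0 −= (-1)R1 → (1, 0, 0)
  clear (2,1): R2 −= (-1)R1 → (0, 0, -3)
pivot(2,2)=-3: scale R2 → (0, 0, 1)
  clear (1,2): R1 −= (1)R2 → (0, 1, 0)

rank = 3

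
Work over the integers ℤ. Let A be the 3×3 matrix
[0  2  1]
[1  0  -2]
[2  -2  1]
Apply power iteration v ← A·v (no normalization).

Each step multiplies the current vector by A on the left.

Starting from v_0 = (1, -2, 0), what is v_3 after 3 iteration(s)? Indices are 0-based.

v_0 = (1, -2, 0).
v_1 = A·v_0 = (-4, 1, 6).
v_2 = A·v_1 = (8, -16, -4).
v_3 = A·v_2 = (-36, 16, 44).

v_3 = (-36, 16, 44)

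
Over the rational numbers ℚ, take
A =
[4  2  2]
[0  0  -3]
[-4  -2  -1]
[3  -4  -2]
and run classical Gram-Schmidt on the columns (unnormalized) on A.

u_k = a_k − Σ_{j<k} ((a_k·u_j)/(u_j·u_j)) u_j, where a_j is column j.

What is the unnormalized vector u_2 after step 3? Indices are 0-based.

Step 1: u_0 = a_0 = (4, 0, -4, 3).
Step 2: u_1 = a_1 − (4/41)·u_0 = (66/41, 0, -66/41, -176/41).
Step 3: u_2 = a_2 − (6/41)·u_0 − (25/44)·u_1 = (1/2, -3, 1/2, 0).

u_2 = (1/2, -3, 1/2, 0)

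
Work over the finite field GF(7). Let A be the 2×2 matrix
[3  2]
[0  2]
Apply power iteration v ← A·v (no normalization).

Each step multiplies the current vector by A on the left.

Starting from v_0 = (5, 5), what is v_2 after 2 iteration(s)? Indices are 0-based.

v_2 = (4, 6)

v_0 = (5, 5).
v_1 = A·v_0 = (4, 3).
v_2 = A·v_1 = (4, 6).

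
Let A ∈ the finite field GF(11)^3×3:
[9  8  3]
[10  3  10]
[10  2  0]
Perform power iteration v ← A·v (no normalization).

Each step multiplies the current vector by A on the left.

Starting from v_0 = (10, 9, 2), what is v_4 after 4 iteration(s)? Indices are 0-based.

v_0 = (10, 9, 2).
v_1 = A·v_0 = (3, 4, 8).
v_2 = A·v_1 = (6, 1, 5).
v_3 = A·v_2 = (0, 3, 7).
v_4 = A·v_3 = (1, 2, 6).

v_4 = (1, 2, 6)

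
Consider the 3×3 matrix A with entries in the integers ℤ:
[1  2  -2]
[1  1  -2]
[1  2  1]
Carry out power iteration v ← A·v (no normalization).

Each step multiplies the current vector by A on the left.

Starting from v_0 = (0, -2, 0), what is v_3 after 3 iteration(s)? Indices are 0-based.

v_3 = (28, 26, -8)

v_0 = (0, -2, 0).
v_1 = A·v_0 = (-4, -2, -4).
v_2 = A·v_1 = (0, 2, -12).
v_3 = A·v_2 = (28, 26, -8).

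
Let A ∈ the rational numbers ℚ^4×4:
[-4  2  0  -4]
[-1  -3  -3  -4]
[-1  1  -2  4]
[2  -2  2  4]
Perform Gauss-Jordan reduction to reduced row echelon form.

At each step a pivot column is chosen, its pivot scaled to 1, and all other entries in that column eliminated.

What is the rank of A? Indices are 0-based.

[1] R0 /= -4  ⇒  (1, -1/2, 0, 1)
     R1 -= -1·R0  ⇒  (0, -7/2, -3, -3)
     R2 -= -1·R0  ⇒  (0, 1/2, -2, 5)
     R3 -= 2·R0  ⇒  (0, -1, 2, 2)
[2] R1 /= -7/2  ⇒  (0, 1, 6/7, 6/7)
     R0 -= -1/2·R1  ⇒  (1, 0, 3/7, 10/7)
     R2 -= 1/2·R1  ⇒  (0, 0, -17/7, 32/7)
     R3 -= -1·R1  ⇒  (0, 0, 20/7, 20/7)
[3] R2 /= -17/7  ⇒  (0, 0, 1, -32/17)
     R0 -= 3/7·R2  ⇒  (1, 0, 0, 38/17)
     R1 -= 6/7·R2  ⇒  (0, 1, 0, 42/17)
     R3 -= 20/7·R2  ⇒  (0, 0, 0, 140/17)
[4] R3 /= 140/17  ⇒  (0, 0, 0, 1)
     R0 -= 38/17·R3  ⇒  (1, 0, 0, 0)
     R1 -= 42/17·R3  ⇒  (0, 1, 0, 0)
     R2 -= -32/17·R3  ⇒  (0, 0, 1, 0)

rank = 4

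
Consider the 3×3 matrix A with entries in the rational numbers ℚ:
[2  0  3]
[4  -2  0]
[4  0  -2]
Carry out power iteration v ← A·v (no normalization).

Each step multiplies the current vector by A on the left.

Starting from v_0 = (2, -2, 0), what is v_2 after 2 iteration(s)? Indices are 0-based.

v_2 = (32, -8, 0)

v_0 = (2, -2, 0).
v_1 = A·v_0 = (4, 12, 8).
v_2 = A·v_1 = (32, -8, 0).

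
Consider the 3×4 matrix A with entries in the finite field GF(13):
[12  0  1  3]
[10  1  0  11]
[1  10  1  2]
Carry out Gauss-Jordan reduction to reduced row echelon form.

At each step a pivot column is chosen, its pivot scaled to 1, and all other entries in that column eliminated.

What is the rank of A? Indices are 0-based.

step 1: normalize row 0 (÷12) = (1, 0, 12, 10)
  row 1: subtract 10×row0 = (0, 1, 10, 2)
  row 2: subtract 1×row0 = (0, 10, 2, 5)
step 2: normalize row 1 (÷1) = (0, 1, 10, 2)
  row 2: subtract 10×row1 = (0, 0, 6, 11)
step 3: normalize row 2 (÷6) = (0, 0, 1, 4)
  row 0: subtract 12×row2 = (1, 0, 0, 1)
  row 1: subtract 10×row2 = (0, 1, 0, 1)

rank = 3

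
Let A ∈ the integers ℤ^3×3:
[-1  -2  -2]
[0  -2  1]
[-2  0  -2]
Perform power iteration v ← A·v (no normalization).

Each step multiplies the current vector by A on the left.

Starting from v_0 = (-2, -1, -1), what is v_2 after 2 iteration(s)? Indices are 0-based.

v_0 = (-2, -1, -1).
v_1 = A·v_0 = (6, 1, 6).
v_2 = A·v_1 = (-20, 4, -24).

v_2 = (-20, 4, -24)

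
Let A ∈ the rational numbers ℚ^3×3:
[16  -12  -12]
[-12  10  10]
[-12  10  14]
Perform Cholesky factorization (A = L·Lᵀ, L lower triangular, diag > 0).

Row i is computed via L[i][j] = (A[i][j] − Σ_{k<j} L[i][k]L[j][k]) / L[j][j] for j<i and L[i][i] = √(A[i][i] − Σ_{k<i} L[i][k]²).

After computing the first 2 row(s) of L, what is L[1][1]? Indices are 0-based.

Step 1: L[0][0] = √(16) = 4.
  L[1][0] = (-12) / L[0][0] = -3.
Step 2: L[1][1] = √(1) = 1.

L[1][1] = 1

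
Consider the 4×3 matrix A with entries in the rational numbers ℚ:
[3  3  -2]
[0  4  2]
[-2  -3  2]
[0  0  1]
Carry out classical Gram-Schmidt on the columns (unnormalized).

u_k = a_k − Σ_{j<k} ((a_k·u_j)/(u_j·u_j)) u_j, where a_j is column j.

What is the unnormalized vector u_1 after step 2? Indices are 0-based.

u_1 = (-6/13, 4, -9/13, 0)

Step 1: u_0 = a_0 = (3, 0, -2, 0).
Step 2: u_1 = a_1 − (15/13)·u_0 = (-6/13, 4, -9/13, 0).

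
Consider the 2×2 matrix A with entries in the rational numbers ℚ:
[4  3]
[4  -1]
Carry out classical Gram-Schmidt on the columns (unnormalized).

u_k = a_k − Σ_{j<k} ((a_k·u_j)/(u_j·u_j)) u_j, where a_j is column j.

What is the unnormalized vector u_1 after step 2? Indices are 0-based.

u_1 = (2, -2)

Step 1: u_0 = a_0 = (4, 4).
Step 2: u_1 = a_1 − (1/4)·u_0 = (2, -2).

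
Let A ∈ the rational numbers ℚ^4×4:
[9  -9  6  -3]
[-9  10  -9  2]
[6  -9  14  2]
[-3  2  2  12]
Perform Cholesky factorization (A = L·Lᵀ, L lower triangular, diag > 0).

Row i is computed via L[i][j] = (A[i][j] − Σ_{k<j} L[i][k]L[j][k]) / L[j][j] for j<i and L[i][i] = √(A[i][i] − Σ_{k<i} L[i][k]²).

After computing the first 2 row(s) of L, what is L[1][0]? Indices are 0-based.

Step 1: L[0][0] = √(9) = 3.
  L[1][0] = (-9) / L[0][0] = -3.
Step 2: L[1][1] = √(1) = 1.

L[1][0] = -3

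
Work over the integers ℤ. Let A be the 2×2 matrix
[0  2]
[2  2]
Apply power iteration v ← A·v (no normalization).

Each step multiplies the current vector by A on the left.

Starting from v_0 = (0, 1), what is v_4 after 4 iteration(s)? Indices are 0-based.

v_4 = (48, 80)

v_0 = (0, 1).
v_1 = A·v_0 = (2, 2).
v_2 = A·v_1 = (4, 8).
v_3 = A·v_2 = (16, 24).
v_4 = A·v_3 = (48, 80).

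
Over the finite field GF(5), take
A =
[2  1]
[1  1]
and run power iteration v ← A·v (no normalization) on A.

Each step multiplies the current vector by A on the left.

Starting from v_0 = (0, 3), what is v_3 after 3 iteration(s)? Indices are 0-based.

v_0 = (0, 3).
v_1 = A·v_0 = (3, 3).
v_2 = A·v_1 = (4, 1).
v_3 = A·v_2 = (4, 0).

v_3 = (4, 0)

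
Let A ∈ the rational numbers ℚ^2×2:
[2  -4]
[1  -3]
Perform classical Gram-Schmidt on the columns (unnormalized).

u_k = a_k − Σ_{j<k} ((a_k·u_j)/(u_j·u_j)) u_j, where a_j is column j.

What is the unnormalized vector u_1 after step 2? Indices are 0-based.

u_1 = (2/5, -4/5)

Step 1: u_0 = a_0 = (2, 1).
Step 2: u_1 = a_1 − (-11/5)·u_0 = (2/5, -4/5).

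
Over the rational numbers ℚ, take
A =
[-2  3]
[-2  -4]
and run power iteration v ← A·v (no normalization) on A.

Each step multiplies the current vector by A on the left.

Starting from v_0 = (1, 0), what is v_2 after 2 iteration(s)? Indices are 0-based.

v_2 = (-2, 12)

v_0 = (1, 0).
v_1 = A·v_0 = (-2, -2).
v_2 = A·v_1 = (-2, 12).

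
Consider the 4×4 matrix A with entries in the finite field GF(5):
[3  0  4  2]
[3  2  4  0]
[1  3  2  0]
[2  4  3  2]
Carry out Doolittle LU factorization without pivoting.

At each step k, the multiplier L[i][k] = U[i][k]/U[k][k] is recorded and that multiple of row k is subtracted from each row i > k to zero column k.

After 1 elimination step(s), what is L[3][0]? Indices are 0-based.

L[3][0] = 4

k=0: U[0][0]=3
  eliminate (1,0): mult=1, new row 1: (0, 2, 0, 3); set L[1][0]=1
  eliminate (2,0): mult=2, new row 2: (0, 3, 4, 1); set L[2][0]=2
  eliminate (3,0): mult=4, new row 3: (0, 4, 2, 4); set L[3][0]=4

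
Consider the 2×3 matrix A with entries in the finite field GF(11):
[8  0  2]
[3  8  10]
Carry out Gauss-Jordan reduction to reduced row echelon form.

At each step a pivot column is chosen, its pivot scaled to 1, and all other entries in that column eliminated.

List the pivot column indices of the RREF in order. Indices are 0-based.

pivot(0,0)=8: scale R0 → (1, 0, 3)
  clear (1,0): R1 −= (3)R0 → (0, 8, 1)
pivot(1,1)=8: scale R1 → (0, 1, 7)

pivot columns: 0, 1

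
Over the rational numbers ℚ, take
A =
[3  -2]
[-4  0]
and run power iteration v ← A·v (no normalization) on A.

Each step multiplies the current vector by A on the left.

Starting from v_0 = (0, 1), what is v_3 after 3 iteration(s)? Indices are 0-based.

v_0 = (0, 1).
v_1 = A·v_0 = (-2, 0).
v_2 = A·v_1 = (-6, 8).
v_3 = A·v_2 = (-34, 24).

v_3 = (-34, 24)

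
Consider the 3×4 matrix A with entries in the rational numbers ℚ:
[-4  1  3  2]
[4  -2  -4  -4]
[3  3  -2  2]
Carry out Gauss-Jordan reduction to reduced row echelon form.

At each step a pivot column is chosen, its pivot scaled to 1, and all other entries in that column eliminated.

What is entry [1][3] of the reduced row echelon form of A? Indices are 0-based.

step 1: normalize row 0 (÷-4) = (1, -1/4, -3/4, -1/2)
  row 1: subtract 4×row0 = (0, -1, -1, -2)
  row 2: subtract 3×row0 = (0, 15/4, 1/4, 7/2)
step 2: normalize row 1 (÷-1) = (0, 1, 1, 2)
  row 0: subtract -1/4×row1 = (1, 0, -1/2, 0)
  row 2: subtract 15/4×row1 = (0, 0, -7/2, -4)
step 3: normalize row 2 (÷-7/2) = (0, 0, 1, 8/7)
  row 0: subtract -1/2×row2 = (1, 0, 0, 4/7)
  row 1: subtract 1×row2 = (0, 1, 0, 6/7)

M[1][3] = 6/7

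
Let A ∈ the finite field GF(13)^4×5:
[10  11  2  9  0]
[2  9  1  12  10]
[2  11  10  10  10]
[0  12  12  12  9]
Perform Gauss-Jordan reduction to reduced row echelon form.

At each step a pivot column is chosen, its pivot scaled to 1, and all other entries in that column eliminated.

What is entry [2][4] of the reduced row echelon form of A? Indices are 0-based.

M[2][4] = 5

pivot(0,0)=10: scale R0 → (1, 5, 8, 10, 0)
  clear (1,0): R1 −= (2)R0 → (0, 12, 11, 5, 10)
  clear (2,0): R2 −= (2)R0 → (0, 1, 7, 3, 10)
pivot(1,1)=12: scale R1 → (0, 1, 2, 8, 3)
  clear (0,1): R0 −= (5)R1 → (1, 0, 11, 9, 11)
  clear (2,1): R2 −= (1)R1 → (0, 0, 5, 8, 7)
  clear (3,1): R3 −= (12)R1 → (0, 0, 1, 7, 12)
pivot(2,2)=5: scale R2 → (0, 0, 1, 12, 4)
  clear (0,2): R0 −= (11)R2 → (1, 0, 0, 7, 6)
  clear (1,2): R1 −= (2)R2 → (0, 1, 0, 10, 8)
  clear (3,2): R3 −= (1)R2 → (0, 0, 0, 8, 8)
pivot(3,3)=8: scale R3 → (0, 0, 0, 1, 1)
  clear (0,3): R0 −= (7)R3 → (1, 0, 0, 0, 12)
  clear (1,3): R1 −= (10)R3 → (0, 1, 0, 0, 11)
  clear (2,3): R2 −= (12)R3 → (0, 0, 1, 0, 5)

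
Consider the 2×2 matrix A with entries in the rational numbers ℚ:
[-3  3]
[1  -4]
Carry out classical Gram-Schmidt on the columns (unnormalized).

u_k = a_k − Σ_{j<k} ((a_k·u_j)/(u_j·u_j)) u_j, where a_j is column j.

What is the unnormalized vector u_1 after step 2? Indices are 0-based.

u_1 = (-9/10, -27/10)

Step 1: u_0 = a_0 = (-3, 1).
Step 2: u_1 = a_1 − (-13/10)·u_0 = (-9/10, -27/10).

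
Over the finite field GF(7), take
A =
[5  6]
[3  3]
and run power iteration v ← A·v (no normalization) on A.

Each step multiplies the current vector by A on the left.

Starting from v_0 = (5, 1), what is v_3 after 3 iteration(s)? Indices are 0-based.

v_0 = (5, 1).
v_1 = A·v_0 = (3, 4).
v_2 = A·v_1 = (4, 0).
v_3 = A·v_2 = (6, 5).

v_3 = (6, 5)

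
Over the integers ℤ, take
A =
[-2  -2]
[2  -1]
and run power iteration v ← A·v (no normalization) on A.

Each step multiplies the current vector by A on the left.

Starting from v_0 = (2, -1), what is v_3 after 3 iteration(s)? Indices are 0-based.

v_3 = (30, -3)

v_0 = (2, -1).
v_1 = A·v_0 = (-2, 5).
v_2 = A·v_1 = (-6, -9).
v_3 = A·v_2 = (30, -3).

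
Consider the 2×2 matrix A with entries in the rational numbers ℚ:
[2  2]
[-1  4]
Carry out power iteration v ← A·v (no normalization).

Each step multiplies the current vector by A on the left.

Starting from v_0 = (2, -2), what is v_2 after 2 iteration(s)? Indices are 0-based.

v_0 = (2, -2).
v_1 = A·v_0 = (0, -10).
v_2 = A·v_1 = (-20, -40).

v_2 = (-20, -40)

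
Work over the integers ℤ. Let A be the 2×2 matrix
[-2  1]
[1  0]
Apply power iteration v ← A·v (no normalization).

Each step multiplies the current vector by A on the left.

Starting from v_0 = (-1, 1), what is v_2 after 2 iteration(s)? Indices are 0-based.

v_2 = (-7, 3)

v_0 = (-1, 1).
v_1 = A·v_0 = (3, -1).
v_2 = A·v_1 = (-7, 3).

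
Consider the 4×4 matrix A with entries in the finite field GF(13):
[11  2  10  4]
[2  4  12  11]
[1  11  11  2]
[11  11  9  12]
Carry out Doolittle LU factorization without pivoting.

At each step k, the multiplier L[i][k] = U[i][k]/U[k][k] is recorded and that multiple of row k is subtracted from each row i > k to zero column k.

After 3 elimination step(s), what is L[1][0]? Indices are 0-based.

L[1][0] = 12

Step 1: pivot at (0,0) is 11.
  row1 ← row1 − (12)·row0  ⇒  L[1][0]=12, U row1=(0, 6, 9, 2)
  row2 ← row2 − (6)·row0  ⇒  L[2][0]=6, U row2=(0, 12, 3, 4)
  row3 ← row3 − (1)·row0  ⇒  L[3][0]=1, U row3=(0, 9, 12, 8)
Step 2: pivot at (1,1) is 6.
  row2 ← row2 − (2)·row1  ⇒  L[2][1]=2, U row2=(0, 0, 11, 0)
  row3 ← row3 − (8)·row1  ⇒  L[3][1]=8, U row3=(0, 0, 5, 5)
Step 3: pivot at (2,2) is 11.
  row3 ← row3 − (4)·row2  ⇒  L[3][2]=4, U row3=(0, 0, 0, 5)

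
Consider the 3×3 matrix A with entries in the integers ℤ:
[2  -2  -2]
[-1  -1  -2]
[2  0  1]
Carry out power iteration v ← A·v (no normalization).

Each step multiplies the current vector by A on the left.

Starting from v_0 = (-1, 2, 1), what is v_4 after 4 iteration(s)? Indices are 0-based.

v_4 = (-8, 45, -49)

v_0 = (-1, 2, 1).
v_1 = A·v_0 = (-8, -3, -1).
v_2 = A·v_1 = (-8, 13, -17).
v_3 = A·v_2 = (-8, 29, -33).
v_4 = A·v_3 = (-8, 45, -49).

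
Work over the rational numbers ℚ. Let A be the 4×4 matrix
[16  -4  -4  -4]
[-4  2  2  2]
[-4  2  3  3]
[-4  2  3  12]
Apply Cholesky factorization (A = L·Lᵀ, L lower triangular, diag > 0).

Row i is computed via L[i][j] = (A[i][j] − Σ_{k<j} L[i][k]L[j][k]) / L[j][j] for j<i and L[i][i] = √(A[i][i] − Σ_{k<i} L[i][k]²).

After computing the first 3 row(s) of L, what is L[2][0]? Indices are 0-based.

Step 1: L[0][0] = √(16) = 4.
  L[1][0] = (-4) / L[0][0] = -1.
Step 2: L[1][1] = √(1) = 1.
  L[2][0] = (-4) / L[0][0] = -1.
  L[2][1] = (1) / L[1][1] = 1.
Step 3: L[2][2] = √(1) = 1.

L[2][0] = -1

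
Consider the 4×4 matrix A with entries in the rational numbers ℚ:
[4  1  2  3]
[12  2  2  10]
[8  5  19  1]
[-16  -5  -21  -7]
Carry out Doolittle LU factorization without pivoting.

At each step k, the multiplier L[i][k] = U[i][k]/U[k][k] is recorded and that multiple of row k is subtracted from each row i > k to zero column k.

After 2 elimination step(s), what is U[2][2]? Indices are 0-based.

[col 0] pivot 4
  R1 -= 3*R0 → (0, -1, -4, 1)  (L[1][0] := 3)
  R2 -= 2*R0 → (0, 3, 15, -5)  (L[2][0] := 2)
  R3 -= -4*R0 → (0, -1, -13, 5)  (L[3][0] := -4)
[col 1] pivot -1
  R2 -= -3*R1 → (0, 0, 3, -2)  (L[2][1] := -3)
  R3 -= 1*R1 → (0, 0, -9, 4)  (L[3][1] := 1)

U[2][2] = 3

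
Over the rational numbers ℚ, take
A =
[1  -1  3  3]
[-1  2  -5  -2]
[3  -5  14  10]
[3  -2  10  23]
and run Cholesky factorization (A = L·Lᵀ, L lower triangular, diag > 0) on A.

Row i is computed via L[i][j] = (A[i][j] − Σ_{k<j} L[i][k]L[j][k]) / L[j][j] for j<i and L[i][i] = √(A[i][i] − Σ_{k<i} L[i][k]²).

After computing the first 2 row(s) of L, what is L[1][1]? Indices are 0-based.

L[1][1] = 1

Step 1: L[0][0] = √(1) = 1.
  L[1][0] = (-1) / L[0][0] = -1.
Step 2: L[1][1] = √(1) = 1.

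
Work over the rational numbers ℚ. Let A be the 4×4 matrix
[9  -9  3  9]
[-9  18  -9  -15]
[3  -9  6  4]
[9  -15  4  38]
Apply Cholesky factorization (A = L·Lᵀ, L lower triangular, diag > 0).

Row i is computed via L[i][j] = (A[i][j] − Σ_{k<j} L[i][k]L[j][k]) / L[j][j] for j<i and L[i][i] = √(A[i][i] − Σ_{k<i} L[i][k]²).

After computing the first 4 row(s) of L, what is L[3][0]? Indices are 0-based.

L[3][0] = 3

Step 1: L[0][0] = √(9) = 3.
  L[1][0] = (-9) / L[0][0] = -3.
Step 2: L[1][1] = √(9) = 3.
  L[2][0] = (3) / L[0][0] = 1.
  L[2][1] = (-6) / L[1][1] = -2.
Step 3: L[2][2] = √(1) = 1.
  L[3][0] = (9) / L[0][0] = 3.
  L[3][1] = (-6) / L[1][1] = -2.
  L[3][2] = (-3) / L[2][2] = -3.
Step 4: L[3][3] = √(16) = 4.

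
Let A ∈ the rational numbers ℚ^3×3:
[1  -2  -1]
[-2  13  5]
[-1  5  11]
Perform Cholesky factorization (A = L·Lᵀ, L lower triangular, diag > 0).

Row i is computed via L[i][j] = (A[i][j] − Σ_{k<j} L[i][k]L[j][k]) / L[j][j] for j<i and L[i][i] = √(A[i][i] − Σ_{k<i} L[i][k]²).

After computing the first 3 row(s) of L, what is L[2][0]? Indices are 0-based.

Step 1: L[0][0] = √(1) = 1.
  L[1][0] = (-2) / L[0][0] = -2.
Step 2: L[1][1] = √(9) = 3.
  L[2][0] = (-1) / L[0][0] = -1.
  L[2][1] = (3) / L[1][1] = 1.
Step 3: L[2][2] = √(9) = 3.

L[2][0] = -1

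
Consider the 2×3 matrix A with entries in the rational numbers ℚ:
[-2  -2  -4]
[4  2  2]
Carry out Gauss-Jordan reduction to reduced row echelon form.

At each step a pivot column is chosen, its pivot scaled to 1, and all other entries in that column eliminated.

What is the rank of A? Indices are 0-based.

[1] R0 /= -2  ⇒  (1, 1, 2)
     R1 -= 4·R0  ⇒  (0, -2, -6)
[2] R1 /= -2  ⇒  (0, 1, 3)
     R0 -= 1·R1  ⇒  (1, 0, -1)

rank = 2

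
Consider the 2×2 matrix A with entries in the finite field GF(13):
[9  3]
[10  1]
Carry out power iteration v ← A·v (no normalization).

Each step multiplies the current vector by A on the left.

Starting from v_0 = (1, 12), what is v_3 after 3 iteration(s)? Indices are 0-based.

v_0 = (1, 12).
v_1 = A·v_0 = (6, 9).
v_2 = A·v_1 = (3, 4).
v_3 = A·v_2 = (0, 8).

v_3 = (0, 8)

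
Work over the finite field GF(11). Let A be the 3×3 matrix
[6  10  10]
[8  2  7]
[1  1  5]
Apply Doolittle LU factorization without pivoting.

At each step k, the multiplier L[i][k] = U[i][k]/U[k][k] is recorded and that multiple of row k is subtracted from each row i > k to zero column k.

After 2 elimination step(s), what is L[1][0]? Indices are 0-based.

k=0: U[0][0]=6
  eliminate (1,0): mult=5, new row 1: (0, 7, 1); set L[1][0]=5
  eliminate (2,0): mult=2, new row 2: (0, 3, 7); set L[2][0]=2
k=1: U[1][1]=7
  eliminate (2,1): mult=2, new row 2: (0, 0, 5); set L[2][1]=2

L[1][0] = 5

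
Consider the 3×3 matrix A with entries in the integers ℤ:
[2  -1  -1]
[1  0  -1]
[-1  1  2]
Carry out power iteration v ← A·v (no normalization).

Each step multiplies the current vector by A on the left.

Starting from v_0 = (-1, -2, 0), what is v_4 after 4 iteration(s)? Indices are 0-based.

v_4 = (14, 13, -15)

v_0 = (-1, -2, 0).
v_1 = A·v_0 = (0, -1, -1).
v_2 = A·v_1 = (2, 1, -3).
v_3 = A·v_2 = (6, 5, -7).
v_4 = A·v_3 = (14, 13, -15).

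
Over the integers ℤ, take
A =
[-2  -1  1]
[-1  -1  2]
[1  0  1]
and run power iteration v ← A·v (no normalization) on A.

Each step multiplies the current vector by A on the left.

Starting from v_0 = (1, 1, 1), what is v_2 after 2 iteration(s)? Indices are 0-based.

v_0 = (1, 1, 1).
v_1 = A·v_0 = (-2, 0, 2).
v_2 = A·v_1 = (6, 6, 0).

v_2 = (6, 6, 0)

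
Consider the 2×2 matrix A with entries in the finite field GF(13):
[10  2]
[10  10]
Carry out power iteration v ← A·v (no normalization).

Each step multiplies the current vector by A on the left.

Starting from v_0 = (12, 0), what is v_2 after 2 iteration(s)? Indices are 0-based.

v_2 = (10, 8)

v_0 = (12, 0).
v_1 = A·v_0 = (3, 3).
v_2 = A·v_1 = (10, 8).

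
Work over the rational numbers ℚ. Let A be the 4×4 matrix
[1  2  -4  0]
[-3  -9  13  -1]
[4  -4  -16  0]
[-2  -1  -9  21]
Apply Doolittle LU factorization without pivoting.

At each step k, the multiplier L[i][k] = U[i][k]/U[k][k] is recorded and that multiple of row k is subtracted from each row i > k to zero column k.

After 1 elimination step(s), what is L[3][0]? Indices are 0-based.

k=0: U[0][0]=1
  eliminate (1,0): mult=-3, new row 1: (0, -3, 1, -1); set L[1][0]=-3
  eliminate (2,0): mult=4, new row 2: (0, -12, 0, 0); set L[2][0]=4
  eliminate (3,0): mult=-2, new row 3: (0, 3, -17, 21); set L[3][0]=-2

L[3][0] = -2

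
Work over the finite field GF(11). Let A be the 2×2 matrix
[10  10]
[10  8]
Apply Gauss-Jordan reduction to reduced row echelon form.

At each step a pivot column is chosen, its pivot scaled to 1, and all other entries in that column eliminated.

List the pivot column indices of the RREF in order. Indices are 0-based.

pivot columns: 0, 1

step 1: normalize row 0 (÷10) = (1, 1)
  row 1: subtract 10×row0 = (0, 9)
step 2: normalize row 1 (÷9) = (0, 1)
  row 0: subtract 1×row1 = (1, 0)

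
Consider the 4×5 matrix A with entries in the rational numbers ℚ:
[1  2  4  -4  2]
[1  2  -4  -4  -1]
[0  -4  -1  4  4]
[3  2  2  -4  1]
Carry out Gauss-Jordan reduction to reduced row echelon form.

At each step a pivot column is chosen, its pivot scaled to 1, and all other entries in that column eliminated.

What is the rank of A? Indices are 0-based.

rank = 4

step 1: normalize row 0 (÷1) = (1, 2, 4, -4, 2)
  row 1: subtract 1×row0 = (0, 0, -8, 0, -3)
  row 3: subtract 3×row0 = (0, -4, -10, 8, -5)
step 2: exchange rows 1,2
step 2: normalize row 1 (÷-4) = (0, 1, 1/4, -1, -1)
  row 0: subtract 2×row1 = (1, 0, 7/2, -2, 4)
  row 3: subtract -4×row1 = (0, 0, -9, 4, -9)
step 3: normalize row 2 (÷-8) = (0, 0, 1, 0, 3/8)
  row 0: subtract 7/2×row2 = (1, 0, 0, -2, 43/16)
  row 1: subtract 1/4×row2 = (0, 1, 0, -1, -35/32)
  row 3: subtract -9×row2 = (0, 0, 0, 4, -45/8)
step 4: normalize row 3 (÷4) = (0, 0, 0, 1, -45/32)
  row 0: subtract -2×row3 = (1, 0, 0, 0, -1/8)
  row 1: subtract -1×row3 = (0, 1, 0, 0, -5/2)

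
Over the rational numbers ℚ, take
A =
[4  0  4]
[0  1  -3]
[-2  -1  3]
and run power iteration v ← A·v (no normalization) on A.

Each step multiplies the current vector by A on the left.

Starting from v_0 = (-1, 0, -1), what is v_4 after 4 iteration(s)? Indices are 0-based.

v_4 = (-32, -312, 520)

v_0 = (-1, 0, -1).
v_1 = A·v_0 = (-8, 3, -1).
v_2 = A·v_1 = (-36, 6, 10).
v_3 = A·v_2 = (-104, -24, 96).
v_4 = A·v_3 = (-32, -312, 520).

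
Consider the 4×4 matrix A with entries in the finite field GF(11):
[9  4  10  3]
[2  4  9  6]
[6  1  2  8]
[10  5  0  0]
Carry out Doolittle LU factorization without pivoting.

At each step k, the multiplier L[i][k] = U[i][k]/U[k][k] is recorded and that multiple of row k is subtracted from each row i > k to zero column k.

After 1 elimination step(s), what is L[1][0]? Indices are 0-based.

L[1][0] = 10

Step 1: pivot at (0,0) is 9.
  row1 ← row1 − (10)·row0  ⇒  L[1][0]=10, U row1=(0, 8, 8, 9)
  row2 ← row2 − (8)·row0  ⇒  L[2][0]=8, U row2=(0, 2, 10, 6)
  row3 ← row3 − (6)·row0  ⇒  L[3][0]=6, U row3=(0, 3, 6, 4)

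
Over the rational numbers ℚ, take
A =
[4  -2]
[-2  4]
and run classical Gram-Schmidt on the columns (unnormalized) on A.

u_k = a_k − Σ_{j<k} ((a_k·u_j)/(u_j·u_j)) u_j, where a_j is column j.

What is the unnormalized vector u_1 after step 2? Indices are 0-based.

u_1 = (6/5, 12/5)

Step 1: u_0 = a_0 = (4, -2).
Step 2: u_1 = a_1 − (-4/5)·u_0 = (6/5, 12/5).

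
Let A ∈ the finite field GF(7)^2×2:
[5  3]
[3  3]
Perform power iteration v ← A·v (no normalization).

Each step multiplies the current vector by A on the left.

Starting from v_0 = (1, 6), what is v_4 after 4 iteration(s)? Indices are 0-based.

v_4 = (1, 5)

v_0 = (1, 6).
v_1 = A·v_0 = (2, 0).
v_2 = A·v_1 = (3, 6).
v_3 = A·v_2 = (5, 6).
v_4 = A·v_3 = (1, 5).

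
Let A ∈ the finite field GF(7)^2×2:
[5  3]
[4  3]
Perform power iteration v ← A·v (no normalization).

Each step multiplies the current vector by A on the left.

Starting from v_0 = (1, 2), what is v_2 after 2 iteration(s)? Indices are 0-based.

v_0 = (1, 2).
v_1 = A·v_0 = (4, 3).
v_2 = A·v_1 = (1, 4).

v_2 = (1, 4)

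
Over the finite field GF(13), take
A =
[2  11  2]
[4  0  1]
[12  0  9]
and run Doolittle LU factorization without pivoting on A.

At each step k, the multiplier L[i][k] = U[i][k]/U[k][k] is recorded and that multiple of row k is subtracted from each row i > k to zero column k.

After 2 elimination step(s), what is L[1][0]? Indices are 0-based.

[col 0] pivot 2
  R1 -= 2*R0 → (0, 4, 10)  (L[1][0] := 2)
  R2 -= 6*R0 → (0, 12, 10)  (L[2][0] := 6)
[col 1] pivot 4
  R2 -= 3*R1 → (0, 0, 6)  (L[2][1] := 3)

L[1][0] = 2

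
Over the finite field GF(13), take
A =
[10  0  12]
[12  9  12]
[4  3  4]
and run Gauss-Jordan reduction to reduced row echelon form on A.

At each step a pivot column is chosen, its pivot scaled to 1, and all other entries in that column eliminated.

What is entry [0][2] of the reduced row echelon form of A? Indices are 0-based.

M[0][2] = 9

step 1: normalize row 0 (÷10) = (1, 0, 9)
  row 1: subtract 12×row0 = (0, 9, 8)
  row 2: subtract 4×row0 = (0, 3, 7)
step 2: normalize row 1 (÷9) = (0, 1, 11)
  row 2: subtract 3×row1 = (0, 0, 0)
skip col 2 (zero from row 2)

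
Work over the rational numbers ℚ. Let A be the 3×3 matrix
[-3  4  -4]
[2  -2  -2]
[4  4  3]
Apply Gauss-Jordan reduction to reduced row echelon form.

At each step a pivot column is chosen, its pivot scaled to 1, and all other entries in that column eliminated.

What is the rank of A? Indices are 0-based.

rank = 3

pivot(0,0)=-3: scale R0 → (1, -4/3, 4/3)
  clear (1,0): R1 −= (2)R0 → (0, 2/3, -14/3)
  clear (2,0): R2 −= (4)R0 → (0, 28/3, -7/3)
pivot(1,1)=2/3: scale R1 → (0, 1, -7)
  clear (0,1): R0 −= (-4/3)R1 → (1, 0, -8)
  clear (2,1): R2 −= (28/3)R1 → (0, 0, 63)
pivot(2,2)=63: scale R2 → (0, 0, 1)
  clear (0,2): R0 −= (-8)R2 → (1, 0, 0)
  clear (1,2): R1 −= (-7)R2 → (0, 1, 0)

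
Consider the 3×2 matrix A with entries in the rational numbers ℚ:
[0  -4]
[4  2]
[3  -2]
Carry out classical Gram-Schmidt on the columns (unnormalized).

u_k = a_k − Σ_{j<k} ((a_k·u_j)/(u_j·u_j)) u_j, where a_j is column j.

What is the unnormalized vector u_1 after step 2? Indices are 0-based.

u_1 = (-4, 42/25, -56/25)

Step 1: u_0 = a_0 = (0, 4, 3).
Step 2: u_1 = a_1 − (2/25)·u_0 = (-4, 42/25, -56/25).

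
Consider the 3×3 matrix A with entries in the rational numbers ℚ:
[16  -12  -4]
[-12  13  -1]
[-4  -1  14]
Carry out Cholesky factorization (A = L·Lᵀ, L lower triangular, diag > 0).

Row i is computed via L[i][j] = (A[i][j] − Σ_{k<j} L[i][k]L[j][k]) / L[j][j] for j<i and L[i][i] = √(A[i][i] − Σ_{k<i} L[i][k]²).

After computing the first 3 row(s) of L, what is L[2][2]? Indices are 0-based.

Step 1: L[0][0] = √(16) = 4.
  L[1][0] = (-12) / L[0][0] = -3.
Step 2: L[1][1] = √(4) = 2.
  L[2][0] = (-4) / L[0][0] = -1.
  L[2][1] = (-4) / L[1][1] = -2.
Step 3: L[2][2] = √(9) = 3.

L[2][2] = 3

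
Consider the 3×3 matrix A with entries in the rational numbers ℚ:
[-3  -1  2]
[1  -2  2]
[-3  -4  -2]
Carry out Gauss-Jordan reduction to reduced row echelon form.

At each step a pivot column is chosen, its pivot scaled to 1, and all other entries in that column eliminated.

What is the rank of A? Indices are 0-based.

rank = 3

pivot(0,0)=-3: scale R0 → (1, 1/3, -2/3)
  clear (1,0): R1 −= (1)R0 → (0, -7/3, 8/3)
  clear (2,0): R2 −= (-3)R0 → (0, -3, -4)
pivot(1,1)=-7/3: scale R1 → (0, 1, -8/7)
  clear (0,1): R0 −= (1/3)R1 → (1, 0, -2/7)
  clear (2,1): R2 −= (-3)R1 → (0, 0, -52/7)
pivot(2,2)=-52/7: scale R2 → (0, 0, 1)
  clear (0,2): R0 −= (-2/7)R2 → (1, 0, 0)
  clear (1,2): R1 −= (-8/7)R2 → (0, 1, 0)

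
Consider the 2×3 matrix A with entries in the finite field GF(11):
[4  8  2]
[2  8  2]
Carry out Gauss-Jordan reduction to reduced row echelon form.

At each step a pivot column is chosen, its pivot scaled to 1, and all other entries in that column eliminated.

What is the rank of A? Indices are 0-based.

step 1: normalize row 0 (÷4) = (1, 2, 6)
  row 1: subtract 2×row0 = (0, 4, 1)
step 2: normalize row 1 (÷4) = (0, 1, 3)
  row 0: subtract 2×row1 = (1, 0, 0)

rank = 2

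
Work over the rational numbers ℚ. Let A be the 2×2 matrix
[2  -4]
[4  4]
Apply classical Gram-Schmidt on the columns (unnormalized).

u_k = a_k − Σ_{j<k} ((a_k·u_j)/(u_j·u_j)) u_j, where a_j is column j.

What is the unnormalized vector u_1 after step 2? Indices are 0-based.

u_1 = (-24/5, 12/5)

Step 1: u_0 = a_0 = (2, 4).
Step 2: u_1 = a_1 − (2/5)·u_0 = (-24/5, 12/5).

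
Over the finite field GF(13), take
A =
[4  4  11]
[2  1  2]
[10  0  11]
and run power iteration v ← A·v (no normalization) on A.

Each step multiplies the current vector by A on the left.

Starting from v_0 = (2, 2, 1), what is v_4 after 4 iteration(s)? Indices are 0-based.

v_4 = (10, 11, 7)

v_0 = (2, 2, 1).
v_1 = A·v_0 = (1, 8, 5).
v_2 = A·v_1 = (0, 7, 0).
v_3 = A·v_2 = (2, 7, 0).
v_4 = A·v_3 = (10, 11, 7).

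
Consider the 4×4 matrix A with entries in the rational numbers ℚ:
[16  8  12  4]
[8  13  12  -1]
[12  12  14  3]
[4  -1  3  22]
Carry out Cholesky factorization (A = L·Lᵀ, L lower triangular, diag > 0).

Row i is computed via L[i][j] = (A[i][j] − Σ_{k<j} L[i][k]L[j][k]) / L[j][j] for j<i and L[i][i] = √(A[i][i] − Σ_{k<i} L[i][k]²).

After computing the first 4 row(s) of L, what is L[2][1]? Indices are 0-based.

Step 1: L[0][0] = √(16) = 4.
  L[1][0] = (8) / L[0][0] = 2.
Step 2: L[1][1] = √(9) = 3.
  L[2][0] = (12) / L[0][0] = 3.
  L[2][1] = (6) / L[1][1] = 2.
Step 3: L[2][2] = √(1) = 1.
  L[3][0] = (4) / L[0][0] = 1.
  L[3][1] = (-3) / L[1][1] = -1.
  L[3][2] = (2) / L[2][2] = 2.
Step 4: L[3][3] = √(16) = 4.

L[2][1] = 2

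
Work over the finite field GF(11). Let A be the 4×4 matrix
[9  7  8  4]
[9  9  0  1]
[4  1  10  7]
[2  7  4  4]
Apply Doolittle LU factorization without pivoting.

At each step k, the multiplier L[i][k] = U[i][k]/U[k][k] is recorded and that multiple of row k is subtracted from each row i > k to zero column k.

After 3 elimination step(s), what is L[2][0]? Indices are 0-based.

Step 1: pivot at (0,0) is 9.
  row1 ← row1 − (1)·row0  ⇒  L[1][0]=1, U row1=(0, 2, 3, 8)
  row2 ← row2 − (9)·row0  ⇒  L[2][0]=9, U row2=(0, 4, 4, 4)
  row3 ← row3 − (10)·row0  ⇒  L[3][0]=10, U row3=(0, 3, 1, 8)
Step 2: pivot at (1,1) is 2.
  row2 ← row2 − (2)·row1  ⇒  L[2][1]=2, U row2=(0, 0, 9, 10)
  row3 ← row3 − (7)·row1  ⇒  L[3][1]=7, U row3=(0, 0, 2, 7)
Step 3: pivot at (2,2) is 9.
  row3 ← row3 − (10)·row2  ⇒  L[3][2]=10, U row3=(0, 0, 0, 6)

L[2][0] = 9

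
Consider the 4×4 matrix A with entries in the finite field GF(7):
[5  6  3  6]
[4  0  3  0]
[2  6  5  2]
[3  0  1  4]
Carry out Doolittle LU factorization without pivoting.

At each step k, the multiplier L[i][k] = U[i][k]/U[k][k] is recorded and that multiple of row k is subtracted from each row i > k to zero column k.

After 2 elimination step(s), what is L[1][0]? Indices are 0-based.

k=0: U[0][0]=5
  eliminate (1,0): mult=5, new row 1: (0, 5, 2, 5); set L[1][0]=5
  eliminate (2,0): mult=6, new row 2: (0, 5, 1, 1); set L[2][0]=6
  eliminate (3,0): mult=2, new row 3: (0, 2, 2, 6); set L[3][0]=2
k=1: U[1][1]=5
  eliminate (2,1): mult=1, new row 2: (0, 0, 6, 3); set L[2][1]=1
  eliminate (3,1): mult=6, new row 3: (0, 0, 4, 4); set L[3][1]=6

L[1][0] = 5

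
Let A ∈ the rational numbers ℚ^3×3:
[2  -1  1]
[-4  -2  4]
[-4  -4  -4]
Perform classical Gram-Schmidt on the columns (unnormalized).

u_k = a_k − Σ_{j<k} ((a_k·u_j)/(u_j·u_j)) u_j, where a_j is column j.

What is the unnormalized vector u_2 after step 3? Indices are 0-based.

u_2 = (44/17, 66/17, -44/17)

Step 1: u_0 = a_0 = (2, -4, -4).
Step 2: u_1 = a_1 − (11/18)·u_0 = (-20/9, 4/9, -14/9).
Step 3: u_2 = a_2 − (1/18)·u_0 − (13/17)·u_1 = (44/17, 66/17, -44/17).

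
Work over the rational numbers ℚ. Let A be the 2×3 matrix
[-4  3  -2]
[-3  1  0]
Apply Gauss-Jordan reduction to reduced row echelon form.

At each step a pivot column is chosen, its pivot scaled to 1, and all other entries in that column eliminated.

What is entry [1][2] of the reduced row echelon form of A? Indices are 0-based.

[1] R0 /= -4  ⇒  (1, -3/4, 1/2)
     R1 -= -3·R0  ⇒  (0, -5/4, 3/2)
[2] R1 /= -5/4  ⇒  (0, 1, -6/5)
     R0 -= -3/4·R1  ⇒  (1, 0, -2/5)

M[1][2] = -6/5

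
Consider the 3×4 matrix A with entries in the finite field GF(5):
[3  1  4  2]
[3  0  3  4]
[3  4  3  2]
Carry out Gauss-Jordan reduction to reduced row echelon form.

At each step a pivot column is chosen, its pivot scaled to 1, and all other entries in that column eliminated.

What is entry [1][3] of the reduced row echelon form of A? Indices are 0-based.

M[1][3] = 2

pivot(0,0)=3: scale R0 → (1, 2, 3, 4)
  clear (1,0): R1 −= (3)R0 → (0, 4, 4, 2)
  clear (2,0): R2 −= (3)R0 → (0, 3, 4, 0)
pivot(1,1)=4: scale R1 → (0, 1, 1, 3)
  clear (0,1): R0 −= (2)R1 → (1, 0, 1, 3)
  clear (2,1): R2 −= (3)R1 → (0, 0, 1, 1)
pivot(2,2)=1: scale R2 → (0, 0, 1, 1)
  clear (0,2): R0 −= (1)R2 → (1, 0, 0, 2)
  clear (1,2): R1 −= (1)R2 → (0, 1, 0, 2)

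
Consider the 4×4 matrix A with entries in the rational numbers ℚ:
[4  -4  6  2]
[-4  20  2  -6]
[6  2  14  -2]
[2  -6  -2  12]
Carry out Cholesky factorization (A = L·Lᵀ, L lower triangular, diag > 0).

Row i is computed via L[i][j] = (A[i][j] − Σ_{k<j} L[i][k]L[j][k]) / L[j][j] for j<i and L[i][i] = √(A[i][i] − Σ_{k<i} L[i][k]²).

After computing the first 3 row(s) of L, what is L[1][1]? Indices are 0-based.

Step 1: L[0][0] = √(4) = 2.
  L[1][0] = (-4) / L[0][0] = -2.
Step 2: L[1][1] = √(16) = 4.
  L[2][0] = (6) / L[0][0] = 3.
  L[2][1] = (8) / L[1][1] = 2.
Step 3: L[2][2] = √(1) = 1.

L[1][1] = 4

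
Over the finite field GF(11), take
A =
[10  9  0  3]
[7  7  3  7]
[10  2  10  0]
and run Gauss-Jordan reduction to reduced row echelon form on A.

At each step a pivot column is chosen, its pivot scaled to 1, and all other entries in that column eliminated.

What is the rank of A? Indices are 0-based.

step 1: normalize row 0 (÷10) = (1, 2, 0, 8)
  row 1: subtract 7×row0 = (0, 4, 3, 6)
  row 2: subtract 10×row0 = (0, 4, 10, 8)
step 2: normalize row 1 (÷4) = (0, 1, 9, 7)
  row 0: subtract 2×row1 = (1, 0, 4, 5)
  row 2: subtract 4×row1 = (0, 0, 7, 2)
step 3: normalize row 2 (÷7) = (0, 0, 1, 5)
  row 0: subtract 4×row2 = (1, 0, 0, 7)
  row 1: subtract 9×row2 = (0, 1, 0, 6)

rank = 3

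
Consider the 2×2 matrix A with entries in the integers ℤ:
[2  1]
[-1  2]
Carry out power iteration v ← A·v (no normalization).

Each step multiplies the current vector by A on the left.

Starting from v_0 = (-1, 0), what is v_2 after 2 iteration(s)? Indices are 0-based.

v_0 = (-1, 0).
v_1 = A·v_0 = (-2, 1).
v_2 = A·v_1 = (-3, 4).

v_2 = (-3, 4)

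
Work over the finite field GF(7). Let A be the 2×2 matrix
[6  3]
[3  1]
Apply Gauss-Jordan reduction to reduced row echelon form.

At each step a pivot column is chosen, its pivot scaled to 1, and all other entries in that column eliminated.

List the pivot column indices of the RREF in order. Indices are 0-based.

[1] R0 /= 6  ⇒  (1, 4)
     R1 -= 3·R0  ⇒  (0, 3)
[2] R1 /= 3  ⇒  (0, 1)
     R0 -= 4·R1  ⇒  (1, 0)

pivot columns: 0, 1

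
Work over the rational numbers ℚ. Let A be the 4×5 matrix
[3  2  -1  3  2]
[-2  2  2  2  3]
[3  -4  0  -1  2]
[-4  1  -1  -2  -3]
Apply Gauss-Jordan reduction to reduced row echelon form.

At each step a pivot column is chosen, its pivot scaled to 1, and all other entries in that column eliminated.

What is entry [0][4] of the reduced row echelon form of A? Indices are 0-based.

step 1: normalize row 0 (÷3) = (1, 2/3, -1/3, 1, 2/3)
  row 1: subtract -2×row0 = (0, 10/3, 4/3, 4, 13/3)
  row 2: subtract 3×row0 = (0, -6, 1, -4, 0)
  row 3: subtract -4×row0 = (0, 11/3, -7/3, 2, -1/3)
step 2: normalize row 1 (÷10/3) = (0, 1, 2/5, 6/5, 13/10)
  row 0: subtract 2/3×row1 = (1, 0, -3/5, 1/5, -1/5)
  row 2: subtract -6×row1 = (0, 0, 17/5, 16/5, 39/5)
  row 3: subtract 11/3×row1 = (0, 0, -19/5, -12/5, -51/10)
step 3: normalize row 2 (÷17/5) = (0, 0, 1, 16/17, 39/17)
  row 0: subtract -3/5×row2 = (1, 0, 0, 13/17, 20/17)
  row 1: subtract 2/5×row2 = (0, 1, 0, 14/17, 13/34)
  row 3: subtract -19/5×row2 = (0, 0, 0, 20/17, 123/34)
step 4: normalize row 3 (÷20/17) = (0, 0, 0, 1, 123/40)
  row 0: subtract 13/17×row3 = (1, 0, 0, 0, -47/40)
  row 1: subtract 14/17×row3 = (0, 1, 0, 0, -43/20)
  row 2: subtract 16/17×row3 = (0, 0, 1, 0, -3/5)

M[0][4] = -47/40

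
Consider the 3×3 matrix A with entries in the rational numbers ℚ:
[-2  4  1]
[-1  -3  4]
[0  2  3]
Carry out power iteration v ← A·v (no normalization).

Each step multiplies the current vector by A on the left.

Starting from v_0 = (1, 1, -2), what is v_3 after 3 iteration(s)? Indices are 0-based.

v_0 = (1, 1, -2).
v_1 = A·v_0 = (0, -12, -4).
v_2 = A·v_1 = (-52, 20, -36).
v_3 = A·v_2 = (148, -152, -68).

v_3 = (148, -152, -68)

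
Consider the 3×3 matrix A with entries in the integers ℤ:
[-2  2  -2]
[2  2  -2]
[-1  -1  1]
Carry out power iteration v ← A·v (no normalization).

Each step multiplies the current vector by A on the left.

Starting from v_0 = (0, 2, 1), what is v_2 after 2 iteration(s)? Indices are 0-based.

v_0 = (0, 2, 1).
v_1 = A·v_0 = (2, 2, -1).
v_2 = A·v_1 = (2, 10, -5).

v_2 = (2, 10, -5)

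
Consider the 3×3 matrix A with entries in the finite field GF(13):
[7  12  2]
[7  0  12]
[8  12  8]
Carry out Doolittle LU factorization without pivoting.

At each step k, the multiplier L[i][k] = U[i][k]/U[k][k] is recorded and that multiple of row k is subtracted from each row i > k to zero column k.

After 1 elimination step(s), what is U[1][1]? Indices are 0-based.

U[1][1] = 1

Step 1: pivot at (0,0) is 7.
  row1 ← row1 − (1)·row0  ⇒  L[1][0]=1, U row1=(0, 1, 10)
  row2 ← row2 − (3)·row0  ⇒  L[2][0]=3, U row2=(0, 2, 2)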